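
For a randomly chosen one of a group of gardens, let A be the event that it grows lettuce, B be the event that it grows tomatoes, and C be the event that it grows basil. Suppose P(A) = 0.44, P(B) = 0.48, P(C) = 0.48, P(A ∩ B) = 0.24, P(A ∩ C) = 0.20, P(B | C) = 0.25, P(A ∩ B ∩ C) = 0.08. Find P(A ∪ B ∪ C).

0.92

P(B ∩ C) = P(C)·P(B|C) = 0.48 × 0.25 = 0.12
Using inclusion–exclusion:
P(A ∪ B ∪ C) = 0.44 + 0.48 + 0.48 − 0.24 − 0.20 − 0.12 + 0.08 = 0.92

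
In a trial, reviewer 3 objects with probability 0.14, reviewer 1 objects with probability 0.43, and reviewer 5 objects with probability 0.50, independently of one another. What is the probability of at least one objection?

P(none) = (1 − 0.14) × (1 − 0.43) × (1 − 0.50) = 0.86 × 0.57 × 0.50 = 0.2451
P(at least one) = 1 − 0.2451 = 0.7549

0.7549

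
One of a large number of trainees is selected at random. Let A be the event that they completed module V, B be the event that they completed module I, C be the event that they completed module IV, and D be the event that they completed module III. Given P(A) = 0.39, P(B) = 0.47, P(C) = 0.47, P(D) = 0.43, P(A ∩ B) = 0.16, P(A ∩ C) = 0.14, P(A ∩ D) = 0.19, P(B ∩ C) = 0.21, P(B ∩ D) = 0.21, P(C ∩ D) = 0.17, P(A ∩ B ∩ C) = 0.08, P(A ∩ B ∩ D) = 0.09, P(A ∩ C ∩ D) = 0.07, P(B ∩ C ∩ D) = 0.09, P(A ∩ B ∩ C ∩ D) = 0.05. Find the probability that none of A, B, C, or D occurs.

0.04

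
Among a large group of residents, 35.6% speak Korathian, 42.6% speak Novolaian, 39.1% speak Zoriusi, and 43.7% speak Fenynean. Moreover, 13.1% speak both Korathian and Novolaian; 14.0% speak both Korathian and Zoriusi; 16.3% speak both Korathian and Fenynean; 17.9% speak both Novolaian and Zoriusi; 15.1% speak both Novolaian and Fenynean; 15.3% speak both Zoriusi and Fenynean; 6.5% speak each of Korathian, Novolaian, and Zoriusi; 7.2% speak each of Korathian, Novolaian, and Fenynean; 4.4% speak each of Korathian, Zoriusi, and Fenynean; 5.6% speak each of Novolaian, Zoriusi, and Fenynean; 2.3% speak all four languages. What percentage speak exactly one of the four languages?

P(exactly one) = 35.6 + 42.6 + 39.1 + 43.7 − 2·13.1 − 2·14.0 − 2·16.3 − 2·17.9 − 2·15.1 − 2·15.3 + 3·6.5 + 3·7.2 + 3·4.4 + 3·5.6 − 4·2.3 = 39.5%

39.5%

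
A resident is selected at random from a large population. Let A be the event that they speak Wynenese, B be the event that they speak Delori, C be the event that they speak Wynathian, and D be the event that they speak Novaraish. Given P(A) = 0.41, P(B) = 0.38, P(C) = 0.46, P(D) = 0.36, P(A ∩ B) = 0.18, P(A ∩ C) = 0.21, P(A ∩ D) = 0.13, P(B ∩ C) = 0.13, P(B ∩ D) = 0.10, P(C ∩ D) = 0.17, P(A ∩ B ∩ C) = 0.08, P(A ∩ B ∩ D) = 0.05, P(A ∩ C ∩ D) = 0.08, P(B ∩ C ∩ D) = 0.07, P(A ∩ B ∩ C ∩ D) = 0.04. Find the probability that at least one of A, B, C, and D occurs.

P(A ∪ B ∪ C ∪ D) = 0.41 + 0.38 + 0.46 + 0.36 − 0.18 − 0.21 − 0.13 − 0.13 − 0.10 − 0.17 + 0.08 + 0.05 + 0.08 + 0.07 − 0.04 = 0.93

0.93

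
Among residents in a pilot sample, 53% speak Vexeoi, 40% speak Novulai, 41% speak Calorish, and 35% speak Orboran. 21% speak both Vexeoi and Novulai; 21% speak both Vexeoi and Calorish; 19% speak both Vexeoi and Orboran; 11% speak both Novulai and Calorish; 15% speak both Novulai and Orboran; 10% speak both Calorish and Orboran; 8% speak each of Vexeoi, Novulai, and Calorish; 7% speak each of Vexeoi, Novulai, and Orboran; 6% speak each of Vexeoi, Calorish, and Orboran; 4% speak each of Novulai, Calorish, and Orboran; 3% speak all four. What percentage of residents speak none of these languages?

6%

Apply inclusion-exclusion:
P(union) = 53 + 40 + 41 + 35 − 21 − 21 − 19 − 11 − 15 − 10 + 8 + 7 + 6 + 4 − 3 = 94%
P(none) = 100% − 94% = 6%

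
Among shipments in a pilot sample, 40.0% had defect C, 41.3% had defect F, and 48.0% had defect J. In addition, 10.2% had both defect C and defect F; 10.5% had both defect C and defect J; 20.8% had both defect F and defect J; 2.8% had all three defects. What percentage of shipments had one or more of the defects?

90.6%

Inclusion–exclusion gives
P(≥1) = 40.0 + 41.3 + 48.0 − 10.2 − 10.5 − 20.8 + 2.8 = 90.6%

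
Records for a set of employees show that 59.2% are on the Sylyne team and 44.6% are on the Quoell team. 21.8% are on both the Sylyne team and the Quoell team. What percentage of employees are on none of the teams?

P(union) = 59.2 + 44.6 − 21.8 = 82.0%
P(none) = 100% − 82.0% = 18.0%

18.0%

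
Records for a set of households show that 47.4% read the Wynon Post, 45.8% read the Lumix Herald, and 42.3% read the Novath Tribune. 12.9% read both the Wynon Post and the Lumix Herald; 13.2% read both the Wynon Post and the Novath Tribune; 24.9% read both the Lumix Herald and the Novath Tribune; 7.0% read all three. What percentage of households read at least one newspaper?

91.5%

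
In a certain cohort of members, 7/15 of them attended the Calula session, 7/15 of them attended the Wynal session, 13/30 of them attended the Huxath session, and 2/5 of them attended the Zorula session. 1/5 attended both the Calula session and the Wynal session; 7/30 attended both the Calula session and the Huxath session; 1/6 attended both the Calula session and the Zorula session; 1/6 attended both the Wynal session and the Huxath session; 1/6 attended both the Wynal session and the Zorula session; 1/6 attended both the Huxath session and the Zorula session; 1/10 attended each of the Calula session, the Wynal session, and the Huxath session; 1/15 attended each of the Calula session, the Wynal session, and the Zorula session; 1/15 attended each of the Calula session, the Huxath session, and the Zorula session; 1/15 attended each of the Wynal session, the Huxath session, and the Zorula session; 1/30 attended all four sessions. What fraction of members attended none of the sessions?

Apply inclusion-exclusion:
P(at least one) = 7/15 + 7/15 + 13/30 + 2/5 − 1/5 − 7/30 − 1/6 − 1/6 − 1/6 − 1/6 + 1/10 + 1/15 + 1/15 + 1/15 − 1/30 = 14/15
P(none) = 1 − 14/15 = 1/15

1/15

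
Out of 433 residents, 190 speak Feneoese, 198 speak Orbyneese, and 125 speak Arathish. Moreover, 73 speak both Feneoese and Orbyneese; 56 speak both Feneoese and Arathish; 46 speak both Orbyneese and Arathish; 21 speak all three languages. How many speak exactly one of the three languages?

226

Using the inclusion–exclusion count for exactly one event:
|exactly one| = 190 + 198 + 125 − 2·73 − 2·56 − 2·46 + 3·21 = 226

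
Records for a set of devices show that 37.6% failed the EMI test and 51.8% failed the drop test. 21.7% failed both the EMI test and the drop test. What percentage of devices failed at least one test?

Inclusion–exclusion gives
P(≥1) = 37.6 + 51.8 − 21.7 = 67.7%

67.7%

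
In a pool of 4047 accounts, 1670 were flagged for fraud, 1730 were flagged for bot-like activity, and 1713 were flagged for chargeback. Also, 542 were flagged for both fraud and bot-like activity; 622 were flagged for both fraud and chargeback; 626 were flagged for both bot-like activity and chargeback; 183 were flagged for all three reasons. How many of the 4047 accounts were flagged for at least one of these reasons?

|at least one| = 1670 + 1730 + 1713 − 542 − 622 − 626 + 183 = 3506

3506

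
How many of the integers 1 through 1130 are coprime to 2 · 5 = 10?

452

Using inclusion–exclusion:
floor(1130/2) + floor(1130/5) − floor(1130/10) = 565 + 226 − 113 = 678
1130 − 678 = 452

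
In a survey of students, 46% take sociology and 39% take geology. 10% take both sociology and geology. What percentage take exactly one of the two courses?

P(exactly one) = 46 + 39 − 2·10 = 65%

65%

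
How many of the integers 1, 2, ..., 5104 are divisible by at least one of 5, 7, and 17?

1810

By inclusion-exclusion,
floor(5104/5) + floor(5104/7) + floor(5104/17) − floor(5104/35) − floor(5104/85) − floor(5104/119) + floor(5104/595) = 1020 + 729 + 300 − 145 − 60 − 42 + 8 = 1810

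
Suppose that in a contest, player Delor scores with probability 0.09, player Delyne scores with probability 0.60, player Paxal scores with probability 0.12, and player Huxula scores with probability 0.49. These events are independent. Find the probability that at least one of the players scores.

Independence gives P(none) = ∏(1 − pᵢ).
P(none) = (1 − 0.09) × (1 − 0.60) × (1 − 0.12) × (1 − 0.49) = 0.91 × 0.40 × 0.88 × 0.51 = 0.1633632
P(at least one) = 1 − 0.1633632 = 0.8366368

0.8366368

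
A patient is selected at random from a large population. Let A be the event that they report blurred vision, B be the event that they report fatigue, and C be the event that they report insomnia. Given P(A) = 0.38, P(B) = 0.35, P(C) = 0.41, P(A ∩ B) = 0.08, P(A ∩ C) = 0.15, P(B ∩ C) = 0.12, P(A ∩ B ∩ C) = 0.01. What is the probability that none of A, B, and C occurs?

P(A ∪ B ∪ C) = 0.38 + 0.35 + 0.41 − 0.08 − 0.15 − 0.12 + 0.01 = 0.80
P(none) = 1 − 0.80 = 0.20

0.20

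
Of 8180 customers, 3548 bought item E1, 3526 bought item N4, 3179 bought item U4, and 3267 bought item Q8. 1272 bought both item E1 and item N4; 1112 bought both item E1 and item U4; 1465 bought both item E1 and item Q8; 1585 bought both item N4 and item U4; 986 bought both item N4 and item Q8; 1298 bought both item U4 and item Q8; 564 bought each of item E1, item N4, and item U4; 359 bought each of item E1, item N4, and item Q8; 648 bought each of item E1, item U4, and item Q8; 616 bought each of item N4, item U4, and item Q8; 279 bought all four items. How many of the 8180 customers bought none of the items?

Using inclusion–exclusion:
N(≥1) = 3548 + 3526 + 3179 + 3267 − 1272 − 1112 − 1465 − 1585 − 986 − 1298 + 564 + 359 + 648 + 616 − 279 = 7710
None: 8180 − 7710 = 470

470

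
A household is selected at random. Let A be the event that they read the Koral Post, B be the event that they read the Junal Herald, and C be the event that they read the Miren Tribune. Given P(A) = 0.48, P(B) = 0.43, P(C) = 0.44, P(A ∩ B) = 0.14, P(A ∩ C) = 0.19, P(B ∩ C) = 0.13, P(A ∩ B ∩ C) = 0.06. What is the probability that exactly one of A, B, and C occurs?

0.61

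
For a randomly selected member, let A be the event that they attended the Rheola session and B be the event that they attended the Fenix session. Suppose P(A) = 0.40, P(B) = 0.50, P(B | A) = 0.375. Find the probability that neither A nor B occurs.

0.25

P(A ∩ B) = P(A)·P(B|A) = 0.40 × 0.375 = 0.15
Using inclusion–exclusion:
P(A ∪ B) = 0.40 + 0.50 − 0.15 = 0.75
P(none) = 1 − 0.75 = 0.25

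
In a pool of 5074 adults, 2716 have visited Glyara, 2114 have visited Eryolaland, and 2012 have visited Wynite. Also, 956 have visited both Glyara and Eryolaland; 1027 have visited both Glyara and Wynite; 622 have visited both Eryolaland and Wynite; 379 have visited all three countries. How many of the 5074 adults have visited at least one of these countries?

|at least one| = 2716 + 2114 + 2012 − 956 − 1027 − 622 + 379 = 4616

4616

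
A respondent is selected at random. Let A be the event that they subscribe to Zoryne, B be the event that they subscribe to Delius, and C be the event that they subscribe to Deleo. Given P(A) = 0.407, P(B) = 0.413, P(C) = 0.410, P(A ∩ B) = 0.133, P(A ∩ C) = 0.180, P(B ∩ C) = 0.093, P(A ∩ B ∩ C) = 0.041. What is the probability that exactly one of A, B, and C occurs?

By inclusion–exclusion (exactly-one form):
P(exactly one) = 0.407 + 0.413 + 0.410 − 2·0.133 − 2·0.180 − 2·0.093 + 3·0.041 = 0.541

0.541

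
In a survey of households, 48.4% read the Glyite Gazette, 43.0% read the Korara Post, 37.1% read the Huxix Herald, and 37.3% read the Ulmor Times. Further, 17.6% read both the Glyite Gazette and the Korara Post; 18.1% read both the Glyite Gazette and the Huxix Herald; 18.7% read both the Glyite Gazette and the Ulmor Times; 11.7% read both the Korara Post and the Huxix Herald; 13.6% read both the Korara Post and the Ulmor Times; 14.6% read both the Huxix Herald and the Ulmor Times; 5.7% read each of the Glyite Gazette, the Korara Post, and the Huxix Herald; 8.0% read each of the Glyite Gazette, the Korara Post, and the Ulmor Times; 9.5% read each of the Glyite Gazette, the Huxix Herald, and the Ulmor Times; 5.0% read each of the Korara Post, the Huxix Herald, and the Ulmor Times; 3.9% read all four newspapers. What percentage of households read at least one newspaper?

95.8%

By inclusion–exclusion:
P(at least one) = 48.4 + 43.0 + 37.1 + 37.3 − 17.6 − 18.1 − 18.7 − 11.7 − 13.6 − 14.6 + 5.7 + 8.0 + 9.5 + 5.0 − 3.9 = 95.8%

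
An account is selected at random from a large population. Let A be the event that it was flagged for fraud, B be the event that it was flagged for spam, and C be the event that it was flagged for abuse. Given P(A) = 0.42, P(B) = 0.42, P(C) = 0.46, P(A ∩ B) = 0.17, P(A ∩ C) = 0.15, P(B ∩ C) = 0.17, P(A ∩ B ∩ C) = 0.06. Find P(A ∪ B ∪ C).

0.87

P(A ∪ B ∪ C) = 0.42 + 0.42 + 0.46 − 0.17 − 0.15 − 0.17 + 0.06 = 0.87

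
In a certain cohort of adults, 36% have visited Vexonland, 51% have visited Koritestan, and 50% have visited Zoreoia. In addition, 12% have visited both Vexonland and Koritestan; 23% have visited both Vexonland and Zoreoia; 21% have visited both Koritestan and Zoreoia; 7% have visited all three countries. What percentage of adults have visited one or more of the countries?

Using inclusion–exclusion:
P(union) = 36 + 51 + 50 − 12 − 23 − 21 + 7 = 88%

88%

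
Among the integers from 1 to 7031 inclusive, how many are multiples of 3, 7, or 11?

3378

⌊7031/3⌋ + ⌊7031/7⌋ + ⌊7031/11⌋ − ⌊7031/21⌋ − ⌊7031/33⌋ − ⌊7031/77⌋ + ⌊7031/231⌋ = 2343 + 1004 + 639 − 334 − 213 − 91 + 30 = 3378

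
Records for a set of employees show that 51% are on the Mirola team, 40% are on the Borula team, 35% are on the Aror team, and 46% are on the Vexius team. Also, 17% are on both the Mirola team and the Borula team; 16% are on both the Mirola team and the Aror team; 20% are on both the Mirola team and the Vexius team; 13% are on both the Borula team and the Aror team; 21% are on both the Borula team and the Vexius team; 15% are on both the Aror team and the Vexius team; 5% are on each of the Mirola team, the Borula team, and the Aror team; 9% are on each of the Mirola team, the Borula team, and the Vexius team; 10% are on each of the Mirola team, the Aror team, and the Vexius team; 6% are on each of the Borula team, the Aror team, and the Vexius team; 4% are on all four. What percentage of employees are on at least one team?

Inclusion–exclusion gives
P(≥1) = 51 + 40 + 35 + 46 − 17 − 16 − 20 − 13 − 21 − 15 + 5 + 9 + 10 + 6 − 4 = 96%

96%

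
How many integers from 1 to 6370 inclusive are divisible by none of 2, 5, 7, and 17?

3185 + 1274 + 910 + 374 − 637 − 455 − 187 − 182 − 74 − 53 + 91 + 37 + 26 + 10 − 5 = 4314
6370 − 4314 = 2056

2056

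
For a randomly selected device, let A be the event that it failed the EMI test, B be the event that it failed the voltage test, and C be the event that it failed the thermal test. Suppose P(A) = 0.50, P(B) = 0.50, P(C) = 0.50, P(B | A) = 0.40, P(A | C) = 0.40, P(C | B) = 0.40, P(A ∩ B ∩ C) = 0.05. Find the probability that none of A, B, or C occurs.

P(A ∩ B) = P(A)·P(B|A) = 0.50 × 0.40 = 0.20
P(A ∩ C) = P(C)·P(A|C) = 0.50 × 0.40 = 0.20
P(B ∩ C) = P(B)·P(C|B) = 0.50 × 0.40 = 0.20
P(A ∪ B ∪ C) = 0.50 + 0.50 + 0.50 − 0.20 − 0.20 − 0.20 + 0.05 = 0.95
P(none) = 1 − 0.95 = 0.05

0.05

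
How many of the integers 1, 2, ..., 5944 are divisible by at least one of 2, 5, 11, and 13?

2972 + 1188 + 540 + 457 − 594 − 270 − 228 − 108 − 91 − 41 + 54 + 45 + 20 + 8 − 4 = 3948

3948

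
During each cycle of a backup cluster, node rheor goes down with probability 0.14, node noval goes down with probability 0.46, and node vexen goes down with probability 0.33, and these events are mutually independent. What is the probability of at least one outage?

0.688852

Since the events are independent, P(none) is the product of the individual non-occurrence probabilities.
P(none) = (1 − 0.14) × (1 − 0.46) × (1 − 0.33) = 0.86 × 0.54 × 0.67 = 0.311148
P(at least one) = 1 − 0.311148 = 0.688852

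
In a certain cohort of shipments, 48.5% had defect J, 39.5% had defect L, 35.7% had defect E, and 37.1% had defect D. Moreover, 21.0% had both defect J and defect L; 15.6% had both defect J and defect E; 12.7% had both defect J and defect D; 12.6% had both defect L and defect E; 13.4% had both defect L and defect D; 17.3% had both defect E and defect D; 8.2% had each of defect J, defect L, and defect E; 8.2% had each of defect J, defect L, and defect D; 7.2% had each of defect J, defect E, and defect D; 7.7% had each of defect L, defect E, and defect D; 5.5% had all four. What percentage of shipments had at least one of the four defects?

P(≥1) = 48.5 + 39.5 + 35.7 + 37.1 − 21.0 − 15.6 − 12.7 − 12.6 − 13.4 − 17.3 + 8.2 + 8.2 + 7.2 + 7.7 − 5.5 = 94.0%

94.0%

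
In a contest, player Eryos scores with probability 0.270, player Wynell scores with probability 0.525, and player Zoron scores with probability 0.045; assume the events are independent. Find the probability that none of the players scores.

P(none) = (1 − 0.270) × (1 − 0.525) × (1 − 0.045) = 0.730 × 0.475 × 0.955 = 0.33114625

0.33114625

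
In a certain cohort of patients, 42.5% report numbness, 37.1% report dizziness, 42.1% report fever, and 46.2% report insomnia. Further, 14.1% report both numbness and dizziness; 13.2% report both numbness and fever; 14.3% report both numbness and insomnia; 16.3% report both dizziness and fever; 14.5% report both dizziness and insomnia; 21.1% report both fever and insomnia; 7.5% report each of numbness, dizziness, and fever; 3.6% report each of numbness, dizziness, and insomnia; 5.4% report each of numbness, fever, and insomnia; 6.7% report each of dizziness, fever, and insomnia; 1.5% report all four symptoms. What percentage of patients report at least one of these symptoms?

Apply inclusion-exclusion:
P(union) = 42.5 + 37.1 + 42.1 + 46.2 − 14.1 − 13.2 − 14.3 − 16.3 − 14.5 − 21.1 + 7.5 + 3.6 + 5.4 + 6.7 − 1.5 = 96.1%

96.1%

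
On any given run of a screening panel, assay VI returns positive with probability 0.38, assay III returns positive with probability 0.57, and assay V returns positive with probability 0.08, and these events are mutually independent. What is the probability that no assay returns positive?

0.245272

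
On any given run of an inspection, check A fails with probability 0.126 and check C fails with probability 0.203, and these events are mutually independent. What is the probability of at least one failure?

0.303422

P(none) = (1 − 0.126) × (1 − 0.203) = 0.874 × 0.797 = 0.696578
P(at least one) = 1 − 0.696578 = 0.303422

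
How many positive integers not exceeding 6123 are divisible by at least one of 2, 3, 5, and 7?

4723

Inclusion–exclusion gives
3061 + 2041 + 1224 + 874 − 1020 − 612 − 437 − 408 − 291 − 174 + 204 + 145 + 87 + 58 − 29 = 4723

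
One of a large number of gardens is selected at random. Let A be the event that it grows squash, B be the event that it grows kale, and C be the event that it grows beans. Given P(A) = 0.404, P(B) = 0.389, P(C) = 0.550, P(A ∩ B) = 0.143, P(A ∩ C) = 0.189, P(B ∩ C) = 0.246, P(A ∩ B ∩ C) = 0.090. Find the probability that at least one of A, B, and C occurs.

P(A ∪ B ∪ C) = 0.404 + 0.389 + 0.550 − 0.143 − 0.189 − 0.246 + 0.090 = 0.855

0.855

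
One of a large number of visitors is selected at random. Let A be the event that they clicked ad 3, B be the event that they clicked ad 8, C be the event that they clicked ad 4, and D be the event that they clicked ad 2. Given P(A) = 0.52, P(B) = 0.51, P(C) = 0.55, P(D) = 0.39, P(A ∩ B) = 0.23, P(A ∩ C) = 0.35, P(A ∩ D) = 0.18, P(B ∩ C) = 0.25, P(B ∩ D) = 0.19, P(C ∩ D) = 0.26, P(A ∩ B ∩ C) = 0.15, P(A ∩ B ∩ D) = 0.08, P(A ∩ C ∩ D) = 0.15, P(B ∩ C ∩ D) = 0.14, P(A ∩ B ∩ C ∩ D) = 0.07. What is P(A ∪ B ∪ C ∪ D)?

0.96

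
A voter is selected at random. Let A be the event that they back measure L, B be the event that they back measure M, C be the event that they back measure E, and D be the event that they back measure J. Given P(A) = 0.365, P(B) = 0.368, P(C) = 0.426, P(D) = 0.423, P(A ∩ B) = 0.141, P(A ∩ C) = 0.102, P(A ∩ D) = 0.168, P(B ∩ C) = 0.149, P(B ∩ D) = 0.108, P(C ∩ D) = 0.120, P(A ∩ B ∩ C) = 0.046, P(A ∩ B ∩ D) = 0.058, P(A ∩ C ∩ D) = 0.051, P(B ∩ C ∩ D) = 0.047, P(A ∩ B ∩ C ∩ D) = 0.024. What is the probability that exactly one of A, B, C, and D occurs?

By inclusion–exclusion (exactly-one form):
P(exactly one) = 0.365 + 0.368 + 0.426 + 0.423 − 2·0.141 − 2·0.102 − 2·0.168 − 2·0.149 − 2·0.108 − 2·0.120 + 3·0.046 + 3·0.058 + 3·0.051 + 3·0.047 − 4·0.024 = 0.516

0.516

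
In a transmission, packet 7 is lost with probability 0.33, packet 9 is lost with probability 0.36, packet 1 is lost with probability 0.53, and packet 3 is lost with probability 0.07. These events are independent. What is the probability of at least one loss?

P(none) = (1 − 0.33) × (1 − 0.36) × (1 − 0.53) × (1 − 0.07) = 0.67 × 0.64 × 0.47 × 0.93 = 0.18742848
P(at least one) = 1 − 0.18742848 = 0.81257152

0.81257152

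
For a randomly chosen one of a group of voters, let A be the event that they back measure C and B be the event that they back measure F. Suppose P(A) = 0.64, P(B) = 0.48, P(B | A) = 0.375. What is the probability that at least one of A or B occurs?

0.88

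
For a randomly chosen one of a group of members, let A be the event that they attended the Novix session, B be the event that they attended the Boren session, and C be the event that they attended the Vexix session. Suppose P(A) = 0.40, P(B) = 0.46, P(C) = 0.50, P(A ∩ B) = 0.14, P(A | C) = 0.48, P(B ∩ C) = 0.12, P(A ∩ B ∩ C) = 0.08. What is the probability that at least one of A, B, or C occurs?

P(A ∩ C) = P(C)·P(A|C) = 0.50 × 0.48 = 0.24
By inclusion–exclusion:
P(A ∪ B ∪ C) = 0.40 + 0.46 + 0.50 − 0.14 − 0.24 − 0.12 + 0.08 = 0.94

0.94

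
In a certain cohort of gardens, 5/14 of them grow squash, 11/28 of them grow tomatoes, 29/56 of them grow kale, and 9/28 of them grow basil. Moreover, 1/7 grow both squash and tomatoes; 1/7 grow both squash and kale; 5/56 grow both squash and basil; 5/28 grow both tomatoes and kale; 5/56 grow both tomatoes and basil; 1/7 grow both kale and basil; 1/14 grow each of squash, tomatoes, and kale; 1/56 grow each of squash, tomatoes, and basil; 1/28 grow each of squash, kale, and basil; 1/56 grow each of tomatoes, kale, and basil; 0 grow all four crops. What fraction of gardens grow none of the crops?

3/56

Apply inclusion-exclusion:
P(≥1) = 5/14 + 11/28 + 29/56 + 9/28 − 1/7 − 1/7 − 5/56 − 5/28 − 5/56 − 1/7 + 1/14 + 1/56 + 1/28 + 1/56 − 0 = 53/56
P(none) = 1 − 53/56 = 3/56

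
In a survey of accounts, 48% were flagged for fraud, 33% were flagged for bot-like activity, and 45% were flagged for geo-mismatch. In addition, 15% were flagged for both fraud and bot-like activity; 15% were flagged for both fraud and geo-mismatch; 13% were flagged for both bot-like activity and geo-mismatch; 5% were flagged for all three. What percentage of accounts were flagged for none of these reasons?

12%

By inclusion-exclusion,
P(union) = 48 + 33 + 45 − 15 − 15 − 13 + 5 = 88%
P(none) = 100% − 88% = 12%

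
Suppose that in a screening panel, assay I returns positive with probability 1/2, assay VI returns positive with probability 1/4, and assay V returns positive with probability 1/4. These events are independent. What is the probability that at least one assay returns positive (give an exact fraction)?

23/32

P(none) = (1 − 1/2) × (1 − 1/4) × (1 − 1/4) = 1/2 × 3/4 × 3/4 = 9/32
P(at least one) = 1 − 9/32 = 23/32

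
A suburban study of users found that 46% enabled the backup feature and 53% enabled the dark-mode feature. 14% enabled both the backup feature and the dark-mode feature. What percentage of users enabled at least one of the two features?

85%

Using inclusion–exclusion:
P(union) = 46 + 53 − 14 = 85%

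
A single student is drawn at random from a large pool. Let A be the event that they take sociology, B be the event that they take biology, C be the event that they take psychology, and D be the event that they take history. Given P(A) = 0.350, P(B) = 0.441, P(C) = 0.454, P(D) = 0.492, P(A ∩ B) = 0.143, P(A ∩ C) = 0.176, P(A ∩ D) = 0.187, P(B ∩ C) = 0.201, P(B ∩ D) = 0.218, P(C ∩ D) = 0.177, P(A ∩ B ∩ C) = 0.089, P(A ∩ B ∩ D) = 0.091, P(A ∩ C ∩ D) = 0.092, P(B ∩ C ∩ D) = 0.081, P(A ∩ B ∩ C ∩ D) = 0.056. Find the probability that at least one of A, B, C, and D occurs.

Inclusion–exclusion gives
P(A ∪ B ∪ C ∪ D) = 0.350 + 0.441 + 0.454 + 0.492 − 0.143 − 0.176 − 0.187 − 0.201 − 0.218 − 0.177 + 0.089 + 0.091 + 0.092 + 0.081 − 0.056 = 0.932

0.932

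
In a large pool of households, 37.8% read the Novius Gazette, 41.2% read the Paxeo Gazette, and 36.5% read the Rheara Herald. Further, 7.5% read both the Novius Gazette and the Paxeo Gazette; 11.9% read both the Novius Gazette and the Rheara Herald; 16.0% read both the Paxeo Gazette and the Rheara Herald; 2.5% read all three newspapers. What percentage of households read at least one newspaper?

82.6%

By inclusion–exclusion:
P(at least one) = 37.8 + 41.2 + 36.5 − 7.5 − 11.9 − 16.0 + 2.5 = 82.6%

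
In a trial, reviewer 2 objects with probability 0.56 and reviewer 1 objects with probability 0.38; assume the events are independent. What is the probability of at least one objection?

Independence gives P(none) = ∏(1 − pᵢ).
P(none) = (1 − 0.56) × (1 − 0.38) = 0.44 × 0.62 = 0.2728
P(at least one) = 1 − 0.2728 = 0.7272

0.7272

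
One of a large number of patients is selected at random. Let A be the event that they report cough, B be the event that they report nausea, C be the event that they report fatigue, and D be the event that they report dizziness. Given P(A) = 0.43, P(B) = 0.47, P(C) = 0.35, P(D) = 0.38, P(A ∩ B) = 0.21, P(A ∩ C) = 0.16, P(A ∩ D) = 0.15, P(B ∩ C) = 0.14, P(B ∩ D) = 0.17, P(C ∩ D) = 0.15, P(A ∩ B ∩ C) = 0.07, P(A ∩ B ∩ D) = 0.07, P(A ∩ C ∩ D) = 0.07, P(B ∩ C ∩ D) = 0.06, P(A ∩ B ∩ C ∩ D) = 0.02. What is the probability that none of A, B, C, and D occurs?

P(A ∪ B ∪ C ∪ D) = 0.43 + 0.47 + 0.35 + 0.38 − 0.21 − 0.16 − 0.15 − 0.14 − 0.17 − 0.15 + 0.07 + 0.07 + 0.07 + 0.06 − 0.02 = 0.90
P(none) = 1 − 0.90 = 0.10

0.10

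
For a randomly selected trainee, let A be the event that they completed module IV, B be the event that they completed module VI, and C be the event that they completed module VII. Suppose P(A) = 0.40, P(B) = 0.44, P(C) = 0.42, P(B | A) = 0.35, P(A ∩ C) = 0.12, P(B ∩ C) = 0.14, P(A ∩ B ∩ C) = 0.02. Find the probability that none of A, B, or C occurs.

0.12

P(A ∩ B) = P(A)·P(B|A) = 0.40 × 0.35 = 0.14
Apply inclusion-exclusion:
P(A ∪ B ∪ C) = 0.40 + 0.44 + 0.42 − 0.14 − 0.12 − 0.14 + 0.02 = 0.88
P(none) = 1 − 0.88 = 0.12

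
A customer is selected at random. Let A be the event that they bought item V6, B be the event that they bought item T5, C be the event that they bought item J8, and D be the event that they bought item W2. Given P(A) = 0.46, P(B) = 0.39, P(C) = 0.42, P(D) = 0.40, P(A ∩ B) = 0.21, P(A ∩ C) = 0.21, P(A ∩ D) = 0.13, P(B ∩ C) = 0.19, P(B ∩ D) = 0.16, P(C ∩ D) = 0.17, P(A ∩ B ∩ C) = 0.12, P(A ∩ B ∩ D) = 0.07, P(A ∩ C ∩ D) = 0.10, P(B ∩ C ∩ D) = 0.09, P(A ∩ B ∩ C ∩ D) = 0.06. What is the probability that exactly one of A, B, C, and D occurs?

By inclusion–exclusion (exactly-one form):
P(exactly one) = 0.46 + 0.39 + 0.42 + 0.40 − 2·0.21 − 2·0.21 − 2·0.13 − 2·0.19 − 2·0.16 − 2·0.17 + 3·0.12 + 3·0.07 + 3·0.10 + 3·0.09 − 4·0.06 = 0.43

0.43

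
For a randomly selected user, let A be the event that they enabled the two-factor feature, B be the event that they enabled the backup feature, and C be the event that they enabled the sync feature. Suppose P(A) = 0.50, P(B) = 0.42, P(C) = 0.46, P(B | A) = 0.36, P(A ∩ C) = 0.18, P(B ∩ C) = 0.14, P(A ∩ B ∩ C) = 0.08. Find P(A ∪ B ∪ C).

P(A ∩ B) = P(A)·P(B|A) = 0.50 × 0.36 = 0.18
Using inclusion–exclusion:
P(A ∪ B ∪ C) = 0.50 + 0.42 + 0.46 − 0.18 − 0.18 − 0.14 + 0.08 = 0.96

0.96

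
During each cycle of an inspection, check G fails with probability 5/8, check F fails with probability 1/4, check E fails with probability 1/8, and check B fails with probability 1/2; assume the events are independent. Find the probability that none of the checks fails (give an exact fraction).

63/512

P(none) = (1 − 5/8) × (1 − 1/4) × (1 − 1/8) × (1 − 1/2) = 3/8 × 3/4 × 7/8 × 1/2 = 63/512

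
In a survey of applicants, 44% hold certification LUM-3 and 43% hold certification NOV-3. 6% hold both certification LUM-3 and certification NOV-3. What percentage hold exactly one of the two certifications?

P(exactly one) = 44 + 43 − 2·6 = 75%

75%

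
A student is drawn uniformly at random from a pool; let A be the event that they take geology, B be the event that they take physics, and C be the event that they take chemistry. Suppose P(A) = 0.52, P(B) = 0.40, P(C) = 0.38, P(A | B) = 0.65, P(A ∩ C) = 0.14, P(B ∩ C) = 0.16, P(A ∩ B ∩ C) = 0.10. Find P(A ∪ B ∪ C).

P(A ∩ B) = P(B)·P(A|B) = 0.40 × 0.65 = 0.26
P(A ∪ B ∪ C) = 0.52 + 0.40 + 0.38 − 0.26 − 0.14 − 0.16 + 0.10 = 0.84

0.84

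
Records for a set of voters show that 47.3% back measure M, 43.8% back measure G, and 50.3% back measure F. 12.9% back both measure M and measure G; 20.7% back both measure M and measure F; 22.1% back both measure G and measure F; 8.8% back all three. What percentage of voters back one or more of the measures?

By inclusion-exclusion,
P(union) = 47.3 + 43.8 + 50.3 − 12.9 − 20.7 − 22.1 + 8.8 = 94.5%

94.5%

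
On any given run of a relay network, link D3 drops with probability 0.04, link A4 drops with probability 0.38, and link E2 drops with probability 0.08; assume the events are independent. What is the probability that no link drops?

0.547584

Since the events are independent, P(none) is the product of the individual non-occurrence probabilities.
P(none) = (1 − 0.04) × (1 − 0.38) × (1 − 0.08) = 0.96 × 0.62 × 0.92 = 0.547584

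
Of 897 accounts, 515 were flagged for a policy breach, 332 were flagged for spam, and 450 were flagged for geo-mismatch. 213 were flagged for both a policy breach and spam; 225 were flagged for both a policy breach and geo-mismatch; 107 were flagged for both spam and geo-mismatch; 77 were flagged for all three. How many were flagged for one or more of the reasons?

829

Using inclusion–exclusion:
|at least one| = 515 + 332 + 450 − 213 − 225 − 107 + 77 = 829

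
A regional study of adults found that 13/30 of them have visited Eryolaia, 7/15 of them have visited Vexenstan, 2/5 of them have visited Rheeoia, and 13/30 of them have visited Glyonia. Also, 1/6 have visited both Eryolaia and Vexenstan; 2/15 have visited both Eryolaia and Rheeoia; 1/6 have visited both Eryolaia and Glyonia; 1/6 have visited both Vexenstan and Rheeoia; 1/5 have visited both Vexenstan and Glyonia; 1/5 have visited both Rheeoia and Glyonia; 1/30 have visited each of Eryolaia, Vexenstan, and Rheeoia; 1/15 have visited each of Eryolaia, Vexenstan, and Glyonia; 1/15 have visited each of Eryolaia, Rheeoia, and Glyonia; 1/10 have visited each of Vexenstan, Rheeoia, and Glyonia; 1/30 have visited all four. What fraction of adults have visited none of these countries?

1/15

Apply inclusion-exclusion:
P(union) = 13/30 + 7/15 + 2/5 + 13/30 − 1/6 − 2/15 − 1/6 − 1/6 − 1/5 − 1/5 + 1/30 + 1/15 + 1/15 + 1/10 − 1/30 = 14/15
P(none) = 1 − 14/15 = 1/15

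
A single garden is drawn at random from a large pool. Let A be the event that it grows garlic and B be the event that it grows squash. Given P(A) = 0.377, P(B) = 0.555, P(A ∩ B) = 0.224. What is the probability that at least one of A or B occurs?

0.708

Using inclusion–exclusion:
P(A ∪ B) = 0.377 + 0.555 − 0.224 = 0.708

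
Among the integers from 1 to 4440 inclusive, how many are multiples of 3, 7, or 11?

By inclusion–exclusion:
1480 + 634 + 403 − 211 − 134 − 57 + 19 = 2134

2134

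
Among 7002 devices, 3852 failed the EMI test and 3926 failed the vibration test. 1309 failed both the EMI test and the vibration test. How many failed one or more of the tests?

6469

By inclusion-exclusion,
|union| = 3852 + 3926 − 1309 = 6469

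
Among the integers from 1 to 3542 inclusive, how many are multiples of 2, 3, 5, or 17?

2652

floor(3542/2) + floor(3542/3) + floor(3542/5) + floor(3542/17) − floor(3542/6) − floor(3542/10) − floor(3542/34) − floor(3542/15) − floor(3542/51) − floor(3542/85) + floor(3542/30) + floor(3542/102) + floor(3542/170) + floor(3542/255) − floor(3542/510) = 1771 + 1180 + 708 + 208 − 590 − 354 − 104 − 236 − 69 − 41 + 118 + 34 + 20 + 13 − 6 = 2652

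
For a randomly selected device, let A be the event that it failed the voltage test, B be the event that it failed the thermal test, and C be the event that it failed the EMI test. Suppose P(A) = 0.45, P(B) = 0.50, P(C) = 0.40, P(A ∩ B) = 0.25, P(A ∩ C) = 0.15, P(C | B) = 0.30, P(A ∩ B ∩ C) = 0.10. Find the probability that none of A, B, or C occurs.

P(B ∩ C) = P(B)·P(C|B) = 0.50 × 0.30 = 0.15
Inclusion–exclusion gives
P(A ∪ B ∪ C) = 0.45 + 0.50 + 0.40 − 0.25 − 0.15 − 0.15 + 0.10 = 0.90
P(none) = 1 − 0.90 = 0.10

0.10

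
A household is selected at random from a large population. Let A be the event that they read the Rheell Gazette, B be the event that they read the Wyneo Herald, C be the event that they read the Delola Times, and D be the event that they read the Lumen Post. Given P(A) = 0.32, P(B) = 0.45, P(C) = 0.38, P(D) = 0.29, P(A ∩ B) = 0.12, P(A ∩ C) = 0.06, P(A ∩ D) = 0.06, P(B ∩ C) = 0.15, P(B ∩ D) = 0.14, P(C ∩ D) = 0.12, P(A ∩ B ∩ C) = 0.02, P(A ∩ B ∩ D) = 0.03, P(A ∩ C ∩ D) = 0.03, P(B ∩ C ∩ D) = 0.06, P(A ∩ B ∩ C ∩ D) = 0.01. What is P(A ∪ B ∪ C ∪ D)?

Apply inclusion-exclusion:
P(A ∪ B ∪ C ∪ D) = 0.32 + 0.45 + 0.38 + 0.29 − 0.12 − 0.06 − 0.06 − 0.15 − 0.14 − 0.12 + 0.02 + 0.03 + 0.03 + 0.06 − 0.01 = 0.92

0.92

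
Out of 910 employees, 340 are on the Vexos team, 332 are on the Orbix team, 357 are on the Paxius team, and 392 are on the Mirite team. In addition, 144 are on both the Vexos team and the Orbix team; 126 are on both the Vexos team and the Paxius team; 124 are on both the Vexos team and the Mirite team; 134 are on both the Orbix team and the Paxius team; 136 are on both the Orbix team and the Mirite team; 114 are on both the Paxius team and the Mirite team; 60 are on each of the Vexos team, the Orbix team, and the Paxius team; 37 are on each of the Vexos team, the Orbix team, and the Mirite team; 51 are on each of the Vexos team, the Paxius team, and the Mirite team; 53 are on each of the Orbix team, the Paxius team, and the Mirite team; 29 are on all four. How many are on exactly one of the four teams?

352

By inclusion–exclusion (exactly-one form):
N(exactly one) = 340 + 332 + 357 + 392 − 2·144 − 2·126 − 2·124 − 2·134 − 2·136 − 2·114 + 3·60 + 3·37 + 3·51 + 3·53 − 4·29 = 352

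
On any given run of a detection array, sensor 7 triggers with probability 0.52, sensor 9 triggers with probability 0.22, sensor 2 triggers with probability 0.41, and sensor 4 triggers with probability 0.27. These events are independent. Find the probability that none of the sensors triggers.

0.16125408

P(none) = (1 − 0.52) × (1 − 0.22) × (1 − 0.41) × (1 − 0.27) = 0.48 × 0.78 × 0.59 × 0.73 = 0.16125408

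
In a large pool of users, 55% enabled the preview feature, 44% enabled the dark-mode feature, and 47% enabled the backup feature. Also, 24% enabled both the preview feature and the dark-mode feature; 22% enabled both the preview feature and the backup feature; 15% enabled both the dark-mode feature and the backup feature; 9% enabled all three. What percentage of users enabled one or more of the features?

Using inclusion–exclusion:
P(union) = 55 + 44 + 47 − 24 − 22 − 15 + 9 = 94%

94%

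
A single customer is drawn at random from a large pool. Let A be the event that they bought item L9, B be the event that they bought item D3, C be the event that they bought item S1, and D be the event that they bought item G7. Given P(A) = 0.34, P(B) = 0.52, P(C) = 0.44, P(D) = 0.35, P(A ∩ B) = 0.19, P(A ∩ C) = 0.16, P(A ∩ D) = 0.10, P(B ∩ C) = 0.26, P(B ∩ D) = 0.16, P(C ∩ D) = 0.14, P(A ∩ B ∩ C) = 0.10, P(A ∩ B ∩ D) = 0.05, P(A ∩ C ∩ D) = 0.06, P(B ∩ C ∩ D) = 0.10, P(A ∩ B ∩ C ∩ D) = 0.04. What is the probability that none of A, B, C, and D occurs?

0.09

P(A ∪ B ∪ C ∪ D) = 0.34 + 0.52 + 0.44 + 0.35 − 0.19 − 0.16 − 0.10 − 0.26 − 0.16 − 0.14 + 0.10 + 0.05 + 0.06 + 0.10 − 0.04 = 0.91
P(none) = 1 − 0.91 = 0.09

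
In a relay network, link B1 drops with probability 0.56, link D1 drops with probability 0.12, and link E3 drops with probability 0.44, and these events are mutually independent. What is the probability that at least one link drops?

0.783168

Independence gives P(none) = ∏(1 − pᵢ).
P(none) = (1 − 0.56) × (1 − 0.12) × (1 − 0.44) = 0.44 × 0.88 × 0.56 = 0.216832
P(at least one) = 1 − 0.216832 = 0.783168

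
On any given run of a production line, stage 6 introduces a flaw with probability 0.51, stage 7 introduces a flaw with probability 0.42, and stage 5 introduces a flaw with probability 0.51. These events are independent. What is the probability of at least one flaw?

0.860742

Since the events are independent, P(none) is the product of the individual non-occurrence probabilities.
P(none) = (1 − 0.51) × (1 − 0.42) × (1 − 0.51) = 0.49 × 0.58 × 0.49 = 0.139258
P(at least one) = 1 − 0.139258 = 0.860742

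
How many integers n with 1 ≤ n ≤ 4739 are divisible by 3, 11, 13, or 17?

2243

By inclusion–exclusion:
⌊4739/3⌋ + ⌊4739/11⌋ + ⌊4739/13⌋ + ⌊4739/17⌋ − ⌊4739/33⌋ − ⌊4739/39⌋ − ⌊4739/51⌋ − ⌊4739/143⌋ − ⌊4739/187⌋ − ⌊4739/221⌋ + ⌊4739/429⌋ + ⌊4739/561⌋ + ⌊4739/663⌋ + ⌊4739/2431⌋ − ⌊4739/7293⌋ = 1579 + 430 + 364 + 278 − 143 − 121 − 92 − 33 − 25 − 21 + 11 + 8 + 7 + 1 − 0 = 2243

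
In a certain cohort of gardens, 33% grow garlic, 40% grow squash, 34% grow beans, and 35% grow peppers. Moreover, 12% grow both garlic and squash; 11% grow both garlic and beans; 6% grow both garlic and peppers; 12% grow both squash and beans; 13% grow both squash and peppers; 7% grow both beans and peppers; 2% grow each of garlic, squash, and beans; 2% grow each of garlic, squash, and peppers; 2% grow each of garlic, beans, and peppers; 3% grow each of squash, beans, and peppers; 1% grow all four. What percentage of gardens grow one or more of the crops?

P(≥1) = 33 + 40 + 34 + 35 − 12 − 11 − 6 − 12 − 13 − 7 + 2 + 2 + 2 + 3 − 1 = 89%

89%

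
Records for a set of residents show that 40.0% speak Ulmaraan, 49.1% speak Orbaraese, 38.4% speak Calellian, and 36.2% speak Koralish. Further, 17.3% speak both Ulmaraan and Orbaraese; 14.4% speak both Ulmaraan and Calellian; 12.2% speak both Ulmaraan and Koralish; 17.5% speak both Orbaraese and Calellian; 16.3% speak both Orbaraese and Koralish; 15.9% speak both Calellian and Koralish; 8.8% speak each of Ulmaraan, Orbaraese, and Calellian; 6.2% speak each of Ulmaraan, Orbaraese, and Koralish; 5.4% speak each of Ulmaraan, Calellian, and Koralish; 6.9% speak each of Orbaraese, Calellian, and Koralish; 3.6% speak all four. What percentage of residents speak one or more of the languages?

93.8%

By inclusion–exclusion:
P(≥1) = 40.0 + 49.1 + 38.4 + 36.2 − 17.3 − 14.4 − 12.2 − 17.5 − 16.3 − 15.9 + 8.8 + 6.2 + 5.4 + 6.9 − 3.6 = 93.8%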